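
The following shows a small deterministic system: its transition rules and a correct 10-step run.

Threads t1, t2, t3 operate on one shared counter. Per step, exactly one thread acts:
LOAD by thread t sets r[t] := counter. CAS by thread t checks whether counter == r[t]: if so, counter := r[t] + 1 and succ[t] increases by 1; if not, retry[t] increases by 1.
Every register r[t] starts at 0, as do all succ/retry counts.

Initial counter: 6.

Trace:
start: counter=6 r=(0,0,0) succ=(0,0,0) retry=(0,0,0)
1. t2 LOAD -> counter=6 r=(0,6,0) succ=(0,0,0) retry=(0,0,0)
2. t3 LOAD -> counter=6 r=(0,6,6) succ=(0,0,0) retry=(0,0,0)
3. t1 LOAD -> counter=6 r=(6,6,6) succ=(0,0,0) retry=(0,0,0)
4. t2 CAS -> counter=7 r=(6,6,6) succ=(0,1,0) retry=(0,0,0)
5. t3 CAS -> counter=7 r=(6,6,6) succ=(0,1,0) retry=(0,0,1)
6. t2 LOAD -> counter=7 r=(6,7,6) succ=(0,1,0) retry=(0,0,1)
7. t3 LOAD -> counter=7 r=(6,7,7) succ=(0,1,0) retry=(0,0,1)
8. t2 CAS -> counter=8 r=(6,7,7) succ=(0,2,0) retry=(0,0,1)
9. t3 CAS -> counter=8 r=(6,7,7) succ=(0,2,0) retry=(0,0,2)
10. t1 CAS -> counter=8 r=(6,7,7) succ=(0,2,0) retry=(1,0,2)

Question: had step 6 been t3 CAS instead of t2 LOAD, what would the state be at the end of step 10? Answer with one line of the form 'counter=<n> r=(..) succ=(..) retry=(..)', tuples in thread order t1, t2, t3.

counter=8 r=(6,6,7) succ=(0,1,1) retry=(1,1,2)

(re-executing from step 6 with the substitution; state before step 6: counter=7 r=(6,6,6) succ=(0,1,0) retry=(0,0,1))
6. t3 CAS -> counter=7 r=(6,6,6) succ=(0,1,0) retry=(0,0,2)
7. t3 LOAD -> counter=7 r=(6,6,7) succ=(0,1,0) retry=(0,0,2)
8. t2 CAS -> counter=7 r=(6,6,7) succ=(0,1,0) retry=(0,1,2)
9. t3 CAS -> counter=8 r=(6,6,7) succ=(0,1,1) retry=(0,1,2)
10. t1 CAS -> counter=8 r=(6,6,7) succ=(0,1,1) retry=(1,1,2)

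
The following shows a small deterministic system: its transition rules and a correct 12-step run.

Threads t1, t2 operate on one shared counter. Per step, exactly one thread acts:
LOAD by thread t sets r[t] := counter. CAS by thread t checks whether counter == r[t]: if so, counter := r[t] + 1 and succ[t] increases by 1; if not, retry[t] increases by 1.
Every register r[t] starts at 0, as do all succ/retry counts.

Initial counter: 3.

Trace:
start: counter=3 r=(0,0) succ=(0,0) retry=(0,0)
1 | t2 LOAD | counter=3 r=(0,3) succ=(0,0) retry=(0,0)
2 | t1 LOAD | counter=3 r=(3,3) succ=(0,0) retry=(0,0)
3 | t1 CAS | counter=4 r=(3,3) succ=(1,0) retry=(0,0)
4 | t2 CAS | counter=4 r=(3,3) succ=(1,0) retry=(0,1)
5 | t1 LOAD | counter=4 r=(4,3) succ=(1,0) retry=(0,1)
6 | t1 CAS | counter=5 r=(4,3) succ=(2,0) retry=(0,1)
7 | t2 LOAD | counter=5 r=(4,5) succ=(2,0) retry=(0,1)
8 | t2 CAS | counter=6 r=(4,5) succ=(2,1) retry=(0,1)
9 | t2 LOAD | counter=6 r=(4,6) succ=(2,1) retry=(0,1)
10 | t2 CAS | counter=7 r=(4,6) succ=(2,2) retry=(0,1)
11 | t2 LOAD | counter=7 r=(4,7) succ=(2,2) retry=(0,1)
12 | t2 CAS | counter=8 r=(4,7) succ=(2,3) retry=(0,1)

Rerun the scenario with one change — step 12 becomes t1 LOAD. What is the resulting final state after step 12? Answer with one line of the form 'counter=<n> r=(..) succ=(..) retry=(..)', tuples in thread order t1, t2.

counter=7 r=(7,7) succ=(2,2) retry=(0,1)

(re-executing from step 12 with the substitution; state before step 12: counter=7 r=(4,7) succ=(2,2) retry=(0,1))
12 | t1 LOAD | counter=7 r=(7,7) succ=(2,2) retry=(0,1)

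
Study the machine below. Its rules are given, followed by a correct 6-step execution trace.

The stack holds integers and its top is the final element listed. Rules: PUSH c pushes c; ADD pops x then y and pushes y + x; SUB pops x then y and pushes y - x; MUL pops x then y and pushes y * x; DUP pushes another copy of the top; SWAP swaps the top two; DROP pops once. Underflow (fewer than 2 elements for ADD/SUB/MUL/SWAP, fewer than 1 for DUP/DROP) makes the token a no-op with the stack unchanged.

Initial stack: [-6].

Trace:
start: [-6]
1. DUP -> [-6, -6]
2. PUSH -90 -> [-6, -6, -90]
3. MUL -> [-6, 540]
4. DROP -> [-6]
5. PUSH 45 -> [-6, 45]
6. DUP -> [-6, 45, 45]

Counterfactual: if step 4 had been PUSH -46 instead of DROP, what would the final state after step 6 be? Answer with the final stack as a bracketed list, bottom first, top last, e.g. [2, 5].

[-6, 540, -46, 45, 45]

(re-executing from step 4 with the substitution; state before step 4: [-6, 540])
4. PUSH -46 -> [-6, 540, -46]
5. PUSH 45 -> [-6, 540, -46, 45]
6. DUP -> [-6, 540, -46, 45, 45]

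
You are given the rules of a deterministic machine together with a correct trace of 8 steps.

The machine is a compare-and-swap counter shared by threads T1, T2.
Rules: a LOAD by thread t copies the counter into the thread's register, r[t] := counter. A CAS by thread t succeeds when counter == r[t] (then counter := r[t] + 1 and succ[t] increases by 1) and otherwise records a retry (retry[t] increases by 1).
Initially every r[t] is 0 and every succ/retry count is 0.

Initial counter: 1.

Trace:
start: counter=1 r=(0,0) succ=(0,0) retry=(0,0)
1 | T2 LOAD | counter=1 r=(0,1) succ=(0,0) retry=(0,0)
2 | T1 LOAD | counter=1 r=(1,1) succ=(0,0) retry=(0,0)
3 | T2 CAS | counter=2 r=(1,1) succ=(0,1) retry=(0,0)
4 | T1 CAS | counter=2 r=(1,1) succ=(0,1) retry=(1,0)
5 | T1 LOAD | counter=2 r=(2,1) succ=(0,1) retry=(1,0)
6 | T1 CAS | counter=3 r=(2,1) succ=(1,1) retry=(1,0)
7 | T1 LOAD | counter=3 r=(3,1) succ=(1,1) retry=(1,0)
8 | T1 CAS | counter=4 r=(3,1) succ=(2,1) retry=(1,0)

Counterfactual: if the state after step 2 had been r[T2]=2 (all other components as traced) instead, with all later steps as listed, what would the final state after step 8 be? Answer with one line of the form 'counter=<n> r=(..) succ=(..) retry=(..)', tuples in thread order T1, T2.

state after step 2 := counter=1 r=(1,2) succ=(0,0) retry=(0,0)
3 | T2 CAS | counter=1 r=(1,2) succ=(0,0) retry=(0,1)
4 | T1 CAS | counter=2 r=(1,2) succ=(1,0) retry=(0,1)
5 | T1 LOAD | counter=2 r=(2,2) succ=(1,0) retry=(0,1)
6 | T1 CAS | counter=3 r=(2,2) succ=(2,0) retry=(0,1)
7 | T1 LOAD | counter=3 r=(3,2) succ=(2,0) retry=(0,1)
8 | T1 CAS | counter=4 r=(3,2) succ=(3,0) retry=(0,1)

counter=4 r=(3,2) succ=(3,0) retry=(0,1)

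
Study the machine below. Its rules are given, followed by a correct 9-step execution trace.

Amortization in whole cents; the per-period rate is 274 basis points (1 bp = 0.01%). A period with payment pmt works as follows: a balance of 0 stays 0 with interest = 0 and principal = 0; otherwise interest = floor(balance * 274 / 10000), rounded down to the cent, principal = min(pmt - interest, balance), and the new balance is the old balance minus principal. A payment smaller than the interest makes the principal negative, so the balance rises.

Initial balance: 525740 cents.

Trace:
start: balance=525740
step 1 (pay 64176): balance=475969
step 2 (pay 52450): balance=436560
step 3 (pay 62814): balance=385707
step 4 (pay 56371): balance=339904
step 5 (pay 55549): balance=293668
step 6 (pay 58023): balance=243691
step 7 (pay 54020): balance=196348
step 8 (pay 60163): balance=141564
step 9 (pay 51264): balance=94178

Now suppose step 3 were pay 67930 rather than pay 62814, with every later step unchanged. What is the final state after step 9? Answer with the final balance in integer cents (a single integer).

(re-executing from step 3 with the substitution; state before step 3: balance=436560)
step 3 (pay 67930): balance=380591
step 4 (pay 56371): balance=334648
step 5 (pay 55549): balance=288268
step 6 (pay 58023): balance=238143
step 7 (pay 54020): balance=190648
step 8 (pay 60163): balance=135708
step 9 (pay 51264): balance=88162

88162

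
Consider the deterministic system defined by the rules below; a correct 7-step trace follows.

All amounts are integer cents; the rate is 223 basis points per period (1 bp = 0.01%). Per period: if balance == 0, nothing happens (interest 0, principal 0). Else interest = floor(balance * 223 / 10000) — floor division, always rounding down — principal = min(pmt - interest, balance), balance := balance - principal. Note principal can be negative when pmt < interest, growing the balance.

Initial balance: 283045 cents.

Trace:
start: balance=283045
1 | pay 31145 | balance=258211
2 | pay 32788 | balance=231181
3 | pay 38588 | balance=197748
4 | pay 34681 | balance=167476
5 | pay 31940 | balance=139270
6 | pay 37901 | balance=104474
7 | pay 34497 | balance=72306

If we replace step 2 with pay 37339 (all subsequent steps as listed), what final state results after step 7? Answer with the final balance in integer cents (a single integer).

67225

(re-executing from step 2 with the substitution; state before step 2: balance=258211)
2 | pay 37339 | balance=226630
3 | pay 38588 | balance=193095
4 | pay 34681 | balance=162720
5 | pay 31940 | balance=134408
6 | pay 37901 | balance=99504
7 | pay 34497 | balance=67225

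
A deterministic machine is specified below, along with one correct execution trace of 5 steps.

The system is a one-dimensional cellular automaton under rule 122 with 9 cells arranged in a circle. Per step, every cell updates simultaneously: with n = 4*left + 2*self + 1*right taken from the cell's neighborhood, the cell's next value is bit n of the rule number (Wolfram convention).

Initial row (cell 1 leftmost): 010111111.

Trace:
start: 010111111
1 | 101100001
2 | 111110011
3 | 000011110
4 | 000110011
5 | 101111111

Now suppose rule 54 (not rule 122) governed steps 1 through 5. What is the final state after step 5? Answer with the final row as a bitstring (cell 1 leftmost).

111010010

(re-executing steps 1..5 under rule 54; state before step 1: 010111111)
1 | 111000000
2 | 000100001
3 | 101110011
4 | 010001100
5 | 111010010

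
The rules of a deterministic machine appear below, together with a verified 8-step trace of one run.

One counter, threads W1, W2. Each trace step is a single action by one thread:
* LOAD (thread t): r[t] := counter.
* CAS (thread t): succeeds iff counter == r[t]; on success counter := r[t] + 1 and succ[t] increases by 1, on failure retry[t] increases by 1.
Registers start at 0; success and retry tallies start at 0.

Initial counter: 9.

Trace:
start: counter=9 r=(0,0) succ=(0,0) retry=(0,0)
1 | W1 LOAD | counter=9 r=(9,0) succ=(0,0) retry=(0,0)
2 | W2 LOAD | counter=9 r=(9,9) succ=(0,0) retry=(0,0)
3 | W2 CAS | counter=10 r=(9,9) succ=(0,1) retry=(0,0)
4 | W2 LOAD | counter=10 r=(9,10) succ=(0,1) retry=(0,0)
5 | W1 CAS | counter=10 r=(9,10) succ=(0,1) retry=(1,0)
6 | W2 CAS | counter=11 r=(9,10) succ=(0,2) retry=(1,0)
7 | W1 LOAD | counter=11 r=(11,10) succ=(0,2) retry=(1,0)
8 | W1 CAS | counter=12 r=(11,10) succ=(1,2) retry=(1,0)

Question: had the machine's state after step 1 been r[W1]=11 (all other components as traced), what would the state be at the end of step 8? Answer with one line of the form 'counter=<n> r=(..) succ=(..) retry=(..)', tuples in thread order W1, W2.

counter=12 r=(11,10) succ=(1,2) retry=(1,0)

state after step 1 := counter=9 r=(11,0) succ=(0,0) retry=(0,0)
2 | W2 LOAD | counter=9 r=(11,9) succ=(0,0) retry=(0,0)
3 | W2 CAS | counter=10 r=(11,9) succ=(0,1) retry=(0,0)
4 | W2 LOAD | counter=10 r=(11,10) succ=(0,1) retry=(0,0)
5 | W1 CAS | counter=10 r=(11,10) succ=(0,1) retry=(1,0)
6 | W2 CAS | counter=11 r=(11,10) succ=(0,2) retry=(1,0)
7 | W1 LOAD | counter=11 r=(11,10) succ=(0,2) retry=(1,0)
8 | W1 CAS | counter=12 r=(11,10) succ=(1,2) retry=(1,0)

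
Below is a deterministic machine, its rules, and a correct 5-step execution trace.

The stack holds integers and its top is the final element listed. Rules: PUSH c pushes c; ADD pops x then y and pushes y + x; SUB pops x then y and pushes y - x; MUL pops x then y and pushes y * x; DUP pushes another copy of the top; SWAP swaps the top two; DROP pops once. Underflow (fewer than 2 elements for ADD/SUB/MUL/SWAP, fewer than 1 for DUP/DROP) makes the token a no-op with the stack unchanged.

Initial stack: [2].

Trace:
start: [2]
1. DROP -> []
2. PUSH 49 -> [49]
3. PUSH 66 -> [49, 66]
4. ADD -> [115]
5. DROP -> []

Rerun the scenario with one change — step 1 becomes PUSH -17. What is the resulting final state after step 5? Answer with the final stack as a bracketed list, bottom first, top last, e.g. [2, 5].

[2, -17]

(re-executing from step 1 with the substitution; state before step 1: [2])
1. PUSH -17 -> [2, -17]
2. PUSH 49 -> [2, -17, 49]
3. PUSH 66 -> [2, -17, 49, 66]
4. ADD -> [2, -17, 115]
5. DROP -> [2, -17]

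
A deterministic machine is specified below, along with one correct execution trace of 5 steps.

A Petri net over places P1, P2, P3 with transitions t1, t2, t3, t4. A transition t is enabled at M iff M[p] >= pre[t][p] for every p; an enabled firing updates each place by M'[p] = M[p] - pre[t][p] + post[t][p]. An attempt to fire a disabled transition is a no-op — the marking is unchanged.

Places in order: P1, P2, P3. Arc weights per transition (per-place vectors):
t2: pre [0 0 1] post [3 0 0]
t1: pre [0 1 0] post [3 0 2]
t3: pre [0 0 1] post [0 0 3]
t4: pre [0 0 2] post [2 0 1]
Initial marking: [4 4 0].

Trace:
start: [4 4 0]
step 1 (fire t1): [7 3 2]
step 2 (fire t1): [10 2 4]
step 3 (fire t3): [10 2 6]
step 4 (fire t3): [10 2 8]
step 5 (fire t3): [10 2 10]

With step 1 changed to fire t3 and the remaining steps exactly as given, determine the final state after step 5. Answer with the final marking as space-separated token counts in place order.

7 3 8

(re-executing from step 1 with the substitution; state before step 1: [4 4 0])
step 1 (fire t3): [4 4 0]
step 2 (fire t1): [7 3 2]
step 3 (fire t3): [7 3 4]
step 4 (fire t3): [7 3 6]
step 5 (fire t3): [7 3 8]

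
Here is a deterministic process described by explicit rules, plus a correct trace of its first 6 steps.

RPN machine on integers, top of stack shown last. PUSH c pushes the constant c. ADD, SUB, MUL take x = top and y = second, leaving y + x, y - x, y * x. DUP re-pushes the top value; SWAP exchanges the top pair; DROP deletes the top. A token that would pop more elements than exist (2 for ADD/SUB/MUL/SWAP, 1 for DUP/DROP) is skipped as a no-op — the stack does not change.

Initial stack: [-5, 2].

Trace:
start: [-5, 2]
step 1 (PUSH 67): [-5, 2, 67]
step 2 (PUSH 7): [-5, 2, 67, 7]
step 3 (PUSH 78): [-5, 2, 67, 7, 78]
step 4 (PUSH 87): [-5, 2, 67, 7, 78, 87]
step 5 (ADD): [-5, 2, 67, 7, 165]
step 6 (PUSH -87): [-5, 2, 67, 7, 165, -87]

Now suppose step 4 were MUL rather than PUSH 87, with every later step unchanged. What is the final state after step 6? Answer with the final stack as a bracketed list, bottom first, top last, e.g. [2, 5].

(re-executing from step 4 with the substitution; state before step 4: [-5, 2, 67, 7, 78])
step 4 (MUL): [-5, 2, 67, 546]
step 5 (ADD): [-5, 2, 613]
step 6 (PUSH -87): [-5, 2, 613, -87]

[-5, 2, 613, -87]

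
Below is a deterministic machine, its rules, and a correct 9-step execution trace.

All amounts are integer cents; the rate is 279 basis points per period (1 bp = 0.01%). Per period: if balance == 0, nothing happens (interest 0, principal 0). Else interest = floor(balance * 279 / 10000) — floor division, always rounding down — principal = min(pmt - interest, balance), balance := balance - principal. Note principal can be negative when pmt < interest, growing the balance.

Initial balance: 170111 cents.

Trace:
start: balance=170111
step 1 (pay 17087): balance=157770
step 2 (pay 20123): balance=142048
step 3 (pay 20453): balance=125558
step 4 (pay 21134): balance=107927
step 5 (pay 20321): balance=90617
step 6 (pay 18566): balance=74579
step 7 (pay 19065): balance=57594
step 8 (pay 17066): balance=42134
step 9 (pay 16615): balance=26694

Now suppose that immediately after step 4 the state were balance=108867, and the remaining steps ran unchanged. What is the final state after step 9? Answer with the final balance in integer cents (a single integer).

27773

state after step 4 := balance=108867
step 5 (pay 20321): balance=91583
step 6 (pay 18566): balance=75572
step 7 (pay 19065): balance=58615
step 8 (pay 17066): balance=43184
step 9 (pay 16615): balance=27773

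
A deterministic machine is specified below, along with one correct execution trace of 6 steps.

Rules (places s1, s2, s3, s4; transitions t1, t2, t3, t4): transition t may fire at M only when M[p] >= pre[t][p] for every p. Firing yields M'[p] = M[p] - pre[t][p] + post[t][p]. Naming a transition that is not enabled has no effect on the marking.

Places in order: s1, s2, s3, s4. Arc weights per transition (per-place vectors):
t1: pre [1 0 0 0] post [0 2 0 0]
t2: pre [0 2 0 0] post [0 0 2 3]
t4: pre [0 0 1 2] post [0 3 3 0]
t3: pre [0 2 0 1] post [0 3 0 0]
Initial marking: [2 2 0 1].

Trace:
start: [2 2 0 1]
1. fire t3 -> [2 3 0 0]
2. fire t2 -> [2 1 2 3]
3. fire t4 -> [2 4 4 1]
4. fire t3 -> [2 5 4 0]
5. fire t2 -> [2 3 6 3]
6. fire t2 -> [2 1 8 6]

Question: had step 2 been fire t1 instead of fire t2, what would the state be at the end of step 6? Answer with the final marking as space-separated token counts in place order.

1 1 4 6

(re-executing from step 2 with the substitution; state before step 2: [2 3 0 0])
2. fire t1 -> [1 5 0 0]
3. fire t4 -> [1 5 0 0]
4. fire t3 -> [1 5 0 0]
5. fire t2 -> [1 3 2 3]
6. fire t2 -> [1 1 4 6]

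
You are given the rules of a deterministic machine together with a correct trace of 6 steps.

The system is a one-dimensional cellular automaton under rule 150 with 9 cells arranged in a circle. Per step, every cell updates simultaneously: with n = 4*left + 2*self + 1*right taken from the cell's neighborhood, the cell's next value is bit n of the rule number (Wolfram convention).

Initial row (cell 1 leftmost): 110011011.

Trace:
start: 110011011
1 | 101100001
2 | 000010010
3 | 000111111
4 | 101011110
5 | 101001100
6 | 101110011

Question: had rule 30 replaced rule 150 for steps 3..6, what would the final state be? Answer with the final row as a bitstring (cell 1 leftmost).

(re-executing steps 3..6 under rule 30; state before step 3: 000010010)
3 | 000111111
4 | 101100000
5 | 101010001
6 | 001011011

001011011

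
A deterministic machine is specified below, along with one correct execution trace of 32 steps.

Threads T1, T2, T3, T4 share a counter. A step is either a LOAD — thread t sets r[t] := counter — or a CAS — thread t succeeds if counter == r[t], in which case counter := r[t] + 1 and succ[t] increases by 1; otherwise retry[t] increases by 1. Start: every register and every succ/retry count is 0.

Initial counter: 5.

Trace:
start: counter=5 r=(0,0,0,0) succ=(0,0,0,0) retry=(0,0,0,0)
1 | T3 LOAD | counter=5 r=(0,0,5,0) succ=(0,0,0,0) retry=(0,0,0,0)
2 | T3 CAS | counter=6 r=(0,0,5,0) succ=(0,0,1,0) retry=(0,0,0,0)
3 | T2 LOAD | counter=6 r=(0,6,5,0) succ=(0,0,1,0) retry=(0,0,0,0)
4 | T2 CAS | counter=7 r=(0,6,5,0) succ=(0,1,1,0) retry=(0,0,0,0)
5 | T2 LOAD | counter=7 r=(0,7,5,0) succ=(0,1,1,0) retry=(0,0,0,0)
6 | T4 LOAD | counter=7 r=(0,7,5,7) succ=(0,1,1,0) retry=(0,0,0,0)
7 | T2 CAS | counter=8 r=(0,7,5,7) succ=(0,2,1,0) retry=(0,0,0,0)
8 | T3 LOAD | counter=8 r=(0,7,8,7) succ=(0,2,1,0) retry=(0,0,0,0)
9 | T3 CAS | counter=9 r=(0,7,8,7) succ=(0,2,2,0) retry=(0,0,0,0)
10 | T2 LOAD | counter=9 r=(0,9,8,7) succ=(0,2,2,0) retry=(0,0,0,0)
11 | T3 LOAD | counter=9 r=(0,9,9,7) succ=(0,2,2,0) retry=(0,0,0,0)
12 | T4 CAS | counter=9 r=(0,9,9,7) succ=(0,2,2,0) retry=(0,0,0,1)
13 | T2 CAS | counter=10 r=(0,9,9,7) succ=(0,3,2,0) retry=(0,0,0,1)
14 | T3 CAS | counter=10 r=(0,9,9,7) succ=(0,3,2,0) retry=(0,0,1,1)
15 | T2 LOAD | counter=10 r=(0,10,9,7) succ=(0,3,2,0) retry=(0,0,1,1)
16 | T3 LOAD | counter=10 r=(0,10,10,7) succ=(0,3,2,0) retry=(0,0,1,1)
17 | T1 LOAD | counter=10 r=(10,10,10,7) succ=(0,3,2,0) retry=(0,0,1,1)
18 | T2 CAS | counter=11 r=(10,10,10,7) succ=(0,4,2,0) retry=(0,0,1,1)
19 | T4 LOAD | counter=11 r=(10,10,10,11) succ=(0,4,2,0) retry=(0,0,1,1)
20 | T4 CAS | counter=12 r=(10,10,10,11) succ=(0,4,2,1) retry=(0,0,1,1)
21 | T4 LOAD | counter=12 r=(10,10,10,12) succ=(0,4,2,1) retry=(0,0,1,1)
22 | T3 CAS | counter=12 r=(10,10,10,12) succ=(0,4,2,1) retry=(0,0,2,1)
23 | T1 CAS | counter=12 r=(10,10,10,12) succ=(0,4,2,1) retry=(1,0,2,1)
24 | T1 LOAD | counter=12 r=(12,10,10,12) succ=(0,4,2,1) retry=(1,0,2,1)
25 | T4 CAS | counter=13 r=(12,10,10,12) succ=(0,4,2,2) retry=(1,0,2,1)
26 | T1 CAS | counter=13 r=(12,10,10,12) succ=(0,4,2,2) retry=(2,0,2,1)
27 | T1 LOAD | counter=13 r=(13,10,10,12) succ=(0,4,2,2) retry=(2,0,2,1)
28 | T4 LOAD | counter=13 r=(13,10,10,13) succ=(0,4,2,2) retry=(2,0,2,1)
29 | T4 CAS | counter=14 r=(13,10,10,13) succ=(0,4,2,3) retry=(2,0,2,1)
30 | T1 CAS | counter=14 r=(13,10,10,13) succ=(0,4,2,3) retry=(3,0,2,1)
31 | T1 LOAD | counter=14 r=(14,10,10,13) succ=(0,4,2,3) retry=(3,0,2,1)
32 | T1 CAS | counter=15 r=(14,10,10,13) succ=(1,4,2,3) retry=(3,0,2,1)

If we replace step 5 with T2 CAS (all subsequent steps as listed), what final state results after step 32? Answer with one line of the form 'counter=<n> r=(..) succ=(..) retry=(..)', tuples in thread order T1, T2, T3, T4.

counter=14 r=(13,9,9,12) succ=(1,3,2,3) retry=(3,2,2,1)

(re-executing from step 5 with the substitution; state before step 5: counter=7 r=(0,6,5,0) succ=(0,1,1,0) retry=(0,0,0,0))
5 | T2 CAS | counter=7 r=(0,6,5,0) succ=(0,1,1,0) retry=(0,1,0,0)
6 | T4 LOAD | counter=7 r=(0,6,5,7) succ=(0,1,1,0) retry=(0,1,0,0)
7 | T2 CAS | counter=7 r=(0,6,5,7) succ=(0,1,1,0) retry=(0,2,0,0)
8 | T3 LOAD | counter=7 r=(0,6,7,7) succ=(0,1,1,0) retry=(0,2,0,0)
9 | T3 CAS | counter=8 r=(0,6,7,7) succ=(0,1,2,0) retry=(0,2,0,0)
10 | T2 LOAD | counter=8 r=(0,8,7,7) succ=(0,1,2,0) retry=(0,2,0,0)
11 | T3 LOAD | counter=8 r=(0,8,8,7) succ=(0,1,2,0) retry=(0,2,0,0)
12 | T4 CAS | counter=8 r=(0,8,8,7) succ=(0,1,2,0) retry=(0,2,0,1)
13 | T2 CAS | counter=9 r=(0,8,8,7) succ=(0,2,2,0) retry=(0,2,0,1)
14 | T3 CAS | counter=9 r=(0,8,8,7) succ=(0,2,2,0) retry=(0,2,1,1)
15 | T2 LOAD | counter=9 r=(0,9,8,7) succ=(0,2,2,0) retry=(0,2,1,1)
16 | T3 LOAD | counter=9 r=(0,9,9,7) succ=(0,2,2,0) retry=(0,2,1,1)
17 | T1 LOAD | counter=9 r=(9,9,9,7) succ=(0,2,2,0) retry=(0,2,1,1)
18 | T2 CAS | counter=10 r=(9,9,9,7) succ=(0,3,2,0) retry=(0,2,1,1)
19 | T4 LOAD | counter=10 r=(9,9,9,10) succ=(0,3,2,0) retry=(0,2,1,1)
20 | T4 CAS | counter=11 r=(9,9,9,10) succ=(0,3,2,1) retry=(0,2,1,1)
21 | T4 LOAD | counter=11 r=(9,9,9,11) succ=(0,3,2,1) retry=(0,2,1,1)
22 | T3 CAS | counter=11 r=(9,9,9,11) succ=(0,3,2,1) retry=(0,2,2,1)
23 | T1 CAS | counter=11 r=(9,9,9,11) succ=(0,3,2,1) retry=(1,2,2,1)
24 | T1 LOAD | counter=11 r=(11,9,9,11) succ=(0,3,2,1) retry=(1,2,2,1)
25 | T4 CAS | counter=12 r=(11,9,9,11) succ=(0,3,2,2) retry=(1,2,2,1)
26 | T1 CAS | counter=12 r=(11,9,9,11) succ=(0,3,2,2) retry=(2,2,2,1)
27 | T1 LOAD | counter=12 r=(12,9,9,11) succ=(0,3,2,2) retry=(2,2,2,1)
28 | T4 LOAD | counter=12 r=(12,9,9,12) succ=(0,3,2,2) retry=(2,2,2,1)
29 | T4 CAS | counter=13 r=(12,9,9,12) succ=(0,3,2,3) retry=(2,2,2,1)
30 | T1 CAS | counter=13 r=(12,9,9,12) succ=(0,3,2,3) retry=(3,2,2,1)
31 | T1 LOAD | counter=13 r=(13,9,9,12) succ=(0,3,2,3) retry=(3,2,2,1)
32 | T1 CAS | counter=14 r=(13,9,9,12) succ=(1,3,2,3) retry=(3,2,2,1)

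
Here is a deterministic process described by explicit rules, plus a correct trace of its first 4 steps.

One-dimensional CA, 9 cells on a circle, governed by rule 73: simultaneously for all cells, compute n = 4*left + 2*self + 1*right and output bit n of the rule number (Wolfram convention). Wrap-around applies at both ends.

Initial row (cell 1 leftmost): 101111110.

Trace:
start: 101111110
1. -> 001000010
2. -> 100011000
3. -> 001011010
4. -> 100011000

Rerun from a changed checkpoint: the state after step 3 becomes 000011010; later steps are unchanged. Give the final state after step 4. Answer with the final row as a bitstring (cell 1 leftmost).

111011000

state after step 3 := 000011010
4. -> 111011000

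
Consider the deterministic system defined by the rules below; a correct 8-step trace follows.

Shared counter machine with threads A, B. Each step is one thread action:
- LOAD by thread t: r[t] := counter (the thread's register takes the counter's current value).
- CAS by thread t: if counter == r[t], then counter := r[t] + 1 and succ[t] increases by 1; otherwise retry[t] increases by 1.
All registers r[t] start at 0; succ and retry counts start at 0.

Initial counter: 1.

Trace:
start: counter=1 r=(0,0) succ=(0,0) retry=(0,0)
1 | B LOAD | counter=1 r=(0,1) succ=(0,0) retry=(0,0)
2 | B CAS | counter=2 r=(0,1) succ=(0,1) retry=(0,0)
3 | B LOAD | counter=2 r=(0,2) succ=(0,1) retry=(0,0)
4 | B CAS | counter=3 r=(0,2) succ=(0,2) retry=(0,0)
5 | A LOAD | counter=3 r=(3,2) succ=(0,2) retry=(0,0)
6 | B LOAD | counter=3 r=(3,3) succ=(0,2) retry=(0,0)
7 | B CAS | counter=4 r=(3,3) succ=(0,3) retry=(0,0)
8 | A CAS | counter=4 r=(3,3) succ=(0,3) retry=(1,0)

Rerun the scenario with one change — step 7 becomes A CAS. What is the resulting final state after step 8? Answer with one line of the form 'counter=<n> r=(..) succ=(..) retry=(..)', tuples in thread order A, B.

(re-executing from step 7 with the substitution; state before step 7: counter=3 r=(3,3) succ=(0,2) retry=(0,0))
7 | A CAS | counter=4 r=(3,3) succ=(1,2) retry=(0,0)
8 | A CAS | counter=4 r=(3,3) succ=(1,2) retry=(1,0)

counter=4 r=(3,3) succ=(1,2) retry=(1,0)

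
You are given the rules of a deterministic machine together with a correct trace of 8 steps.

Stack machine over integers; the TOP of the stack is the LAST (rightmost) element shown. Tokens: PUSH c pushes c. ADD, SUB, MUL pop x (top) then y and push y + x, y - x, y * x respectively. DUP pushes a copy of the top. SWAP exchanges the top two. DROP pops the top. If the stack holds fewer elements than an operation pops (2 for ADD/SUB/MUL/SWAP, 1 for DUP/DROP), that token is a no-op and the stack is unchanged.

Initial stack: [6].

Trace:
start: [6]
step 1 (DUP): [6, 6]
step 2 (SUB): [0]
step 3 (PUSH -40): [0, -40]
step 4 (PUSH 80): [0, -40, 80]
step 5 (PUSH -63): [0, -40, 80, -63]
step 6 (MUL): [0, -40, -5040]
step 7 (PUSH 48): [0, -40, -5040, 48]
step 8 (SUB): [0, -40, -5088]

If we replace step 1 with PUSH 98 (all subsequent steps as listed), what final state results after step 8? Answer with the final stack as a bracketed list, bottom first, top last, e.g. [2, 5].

(re-executing from step 1 with the substitution; state before step 1: [6])
step 1 (PUSH 98): [6, 98]
step 2 (SUB): [-92]
step 3 (PUSH -40): [-92, -40]
step 4 (PUSH 80): [-92, -40, 80]
step 5 (PUSH -63): [-92, -40, 80, -63]
step 6 (MUL): [-92, -40, -5040]
step 7 (PUSH 48): [-92, -40, -5040, 48]
step 8 (SUB): [-92, -40, -5088]

[-92, -40, -5088]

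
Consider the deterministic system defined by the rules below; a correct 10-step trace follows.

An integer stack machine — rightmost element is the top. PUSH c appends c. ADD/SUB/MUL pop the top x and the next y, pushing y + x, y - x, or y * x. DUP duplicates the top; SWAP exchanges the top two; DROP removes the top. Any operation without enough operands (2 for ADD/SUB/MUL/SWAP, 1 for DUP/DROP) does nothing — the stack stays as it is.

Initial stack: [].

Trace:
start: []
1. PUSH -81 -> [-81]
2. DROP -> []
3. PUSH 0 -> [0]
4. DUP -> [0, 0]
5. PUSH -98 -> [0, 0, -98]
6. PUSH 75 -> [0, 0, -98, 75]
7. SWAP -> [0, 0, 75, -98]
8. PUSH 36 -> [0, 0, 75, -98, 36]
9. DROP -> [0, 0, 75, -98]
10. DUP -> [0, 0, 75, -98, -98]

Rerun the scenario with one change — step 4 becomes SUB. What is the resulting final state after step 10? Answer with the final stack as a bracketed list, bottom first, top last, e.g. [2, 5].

[0, 75, -98, -98]

(re-executing from step 4 with the substitution; state before step 4: [0])
4. SUB -> [0]
5. PUSH -98 -> [0, -98]
6. PUSH 75 -> [0, -98, 75]
7. SWAP -> [0, 75, -98]
8. PUSH 36 -> [0, 75, -98, 36]
9. DROP -> [0, 75, -98]
10. DUP -> [0, 75, -98, -98]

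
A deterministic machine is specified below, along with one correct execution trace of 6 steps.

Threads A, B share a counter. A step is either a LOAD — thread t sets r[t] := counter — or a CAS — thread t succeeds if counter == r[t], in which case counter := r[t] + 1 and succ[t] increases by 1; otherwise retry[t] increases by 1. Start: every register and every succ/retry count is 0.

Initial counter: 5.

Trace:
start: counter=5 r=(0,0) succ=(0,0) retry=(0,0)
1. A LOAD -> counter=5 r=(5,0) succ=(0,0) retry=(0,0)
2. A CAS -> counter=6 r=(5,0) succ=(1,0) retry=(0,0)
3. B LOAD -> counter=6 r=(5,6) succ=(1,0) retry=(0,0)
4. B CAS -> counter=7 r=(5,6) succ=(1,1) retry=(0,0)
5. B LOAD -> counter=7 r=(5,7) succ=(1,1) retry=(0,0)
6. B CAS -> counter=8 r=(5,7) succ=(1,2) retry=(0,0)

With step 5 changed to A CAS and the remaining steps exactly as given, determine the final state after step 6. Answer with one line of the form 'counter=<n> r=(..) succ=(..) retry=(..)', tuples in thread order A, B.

(re-executing from step 5 with the substitution; state before step 5: counter=7 r=(5,6) succ=(1,1) retry=(0,0))
5. A CAS -> counter=7 r=(5,6) succ=(1,1) retry=(1,0)
6. B CAS -> counter=7 r=(5,6) succ=(1,1) retry=(1,1)

counter=7 r=(5,6) succ=(1,1) retry=(1,1)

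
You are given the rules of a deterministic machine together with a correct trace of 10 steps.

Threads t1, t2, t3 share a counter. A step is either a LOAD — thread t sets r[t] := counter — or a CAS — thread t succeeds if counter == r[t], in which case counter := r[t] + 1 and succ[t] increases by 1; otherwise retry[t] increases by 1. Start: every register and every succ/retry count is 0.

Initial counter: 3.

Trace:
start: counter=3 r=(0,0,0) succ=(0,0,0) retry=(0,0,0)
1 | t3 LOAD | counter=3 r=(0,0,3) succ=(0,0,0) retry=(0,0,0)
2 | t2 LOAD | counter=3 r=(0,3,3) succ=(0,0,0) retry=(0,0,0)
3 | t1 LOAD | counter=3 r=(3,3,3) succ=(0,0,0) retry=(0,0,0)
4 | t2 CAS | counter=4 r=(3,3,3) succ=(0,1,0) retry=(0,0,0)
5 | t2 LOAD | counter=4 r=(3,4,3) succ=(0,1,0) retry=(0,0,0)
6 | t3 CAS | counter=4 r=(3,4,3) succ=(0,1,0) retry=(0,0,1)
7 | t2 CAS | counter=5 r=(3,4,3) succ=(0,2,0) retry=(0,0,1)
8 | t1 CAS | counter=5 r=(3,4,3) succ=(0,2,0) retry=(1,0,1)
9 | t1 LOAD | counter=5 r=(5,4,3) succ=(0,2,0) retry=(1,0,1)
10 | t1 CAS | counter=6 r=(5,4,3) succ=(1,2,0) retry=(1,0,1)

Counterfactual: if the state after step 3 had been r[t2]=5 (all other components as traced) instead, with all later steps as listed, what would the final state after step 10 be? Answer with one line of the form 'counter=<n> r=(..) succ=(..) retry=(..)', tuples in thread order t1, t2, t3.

counter=5 r=(4,3,3) succ=(1,0,1) retry=(1,2,0)

state after step 3 := counter=3 r=(3,5,3) succ=(0,0,0) retry=(0,0,0)
4 | t2 CAS | counter=3 r=(3,5,3) succ=(0,0,0) retry=(0,1,0)
5 | t2 LOAD | counter=3 r=(3,3,3) succ=(0,0,0) retry=(0,1,0)
6 | t3 CAS | counter=4 r=(3,3,3) succ=(0,0,1) retry=(0,1,0)
7 | t2 CAS | counter=4 r=(3,3,3) succ=(0,0,1) retry=(0,2,0)
8 | t1 CAS | counter=4 r=(3,3,3) succ=(0,0,1) retry=(1,2,0)
9 | t1 LOAD | counter=4 r=(4,3,3) succ=(0,0,1) retry=(1,2,0)
10 | t1 CAS | counter=5 r=(4,3,3) succ=(1,0,1) retry=(1,2,0)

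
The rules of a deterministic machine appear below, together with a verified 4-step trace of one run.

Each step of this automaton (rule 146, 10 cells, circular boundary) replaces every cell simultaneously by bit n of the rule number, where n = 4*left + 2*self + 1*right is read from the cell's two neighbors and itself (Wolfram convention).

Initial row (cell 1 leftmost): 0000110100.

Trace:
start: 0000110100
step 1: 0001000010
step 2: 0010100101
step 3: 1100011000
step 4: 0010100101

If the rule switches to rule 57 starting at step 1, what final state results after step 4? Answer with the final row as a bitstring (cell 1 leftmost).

0010011011

(re-executing steps 1..4 under rule 57; state before step 1: 0000110100)
step 1: 1110101011
step 2: 0001010110
step 3: 1100101101
step 4: 0010011011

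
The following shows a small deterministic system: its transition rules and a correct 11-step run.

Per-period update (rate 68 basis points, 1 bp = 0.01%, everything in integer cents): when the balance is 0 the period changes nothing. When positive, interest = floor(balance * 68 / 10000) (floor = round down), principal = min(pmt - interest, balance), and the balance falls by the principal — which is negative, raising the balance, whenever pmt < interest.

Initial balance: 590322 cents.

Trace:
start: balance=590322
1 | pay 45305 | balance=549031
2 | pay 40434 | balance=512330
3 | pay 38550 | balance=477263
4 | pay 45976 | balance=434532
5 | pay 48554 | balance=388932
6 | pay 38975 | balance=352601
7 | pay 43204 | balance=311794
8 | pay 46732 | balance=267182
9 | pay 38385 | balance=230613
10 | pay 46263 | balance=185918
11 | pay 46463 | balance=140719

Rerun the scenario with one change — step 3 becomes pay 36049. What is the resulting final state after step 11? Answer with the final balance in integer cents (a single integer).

143359

(re-executing from step 3 with the substitution; state before step 3: balance=512330)
3 | pay 36049 | balance=479764
4 | pay 45976 | balance=437050
5 | pay 48554 | balance=391467
6 | pay 38975 | balance=355153
7 | pay 43204 | balance=314364
8 | pay 46732 | balance=269769
9 | pay 38385 | balance=233218
10 | pay 46263 | balance=188540
11 | pay 46463 | balance=143359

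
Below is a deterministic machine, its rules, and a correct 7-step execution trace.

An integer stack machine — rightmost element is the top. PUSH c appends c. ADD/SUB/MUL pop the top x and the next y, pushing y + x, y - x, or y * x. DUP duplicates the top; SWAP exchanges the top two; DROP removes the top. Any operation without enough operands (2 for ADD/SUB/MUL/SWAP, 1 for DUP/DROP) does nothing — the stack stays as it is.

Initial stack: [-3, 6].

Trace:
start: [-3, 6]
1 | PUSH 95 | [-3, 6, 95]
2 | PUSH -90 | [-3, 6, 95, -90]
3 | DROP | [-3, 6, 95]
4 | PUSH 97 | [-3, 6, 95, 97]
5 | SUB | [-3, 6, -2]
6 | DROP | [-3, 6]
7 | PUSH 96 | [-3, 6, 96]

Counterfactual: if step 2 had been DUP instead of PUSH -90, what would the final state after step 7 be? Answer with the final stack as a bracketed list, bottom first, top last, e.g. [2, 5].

(re-executing from step 2 with the substitution; state before step 2: [-3, 6, 95])
2 | DUP | [-3, 6, 95, 95]
3 | DROP | [-3, 6, 95]
4 | PUSH 97 | [-3, 6, 95, 97]
5 | SUB | [-3, 6, -2]
6 | DROP | [-3, 6]
7 | PUSH 96 | [-3, 6, 96]

[-3, 6, 96]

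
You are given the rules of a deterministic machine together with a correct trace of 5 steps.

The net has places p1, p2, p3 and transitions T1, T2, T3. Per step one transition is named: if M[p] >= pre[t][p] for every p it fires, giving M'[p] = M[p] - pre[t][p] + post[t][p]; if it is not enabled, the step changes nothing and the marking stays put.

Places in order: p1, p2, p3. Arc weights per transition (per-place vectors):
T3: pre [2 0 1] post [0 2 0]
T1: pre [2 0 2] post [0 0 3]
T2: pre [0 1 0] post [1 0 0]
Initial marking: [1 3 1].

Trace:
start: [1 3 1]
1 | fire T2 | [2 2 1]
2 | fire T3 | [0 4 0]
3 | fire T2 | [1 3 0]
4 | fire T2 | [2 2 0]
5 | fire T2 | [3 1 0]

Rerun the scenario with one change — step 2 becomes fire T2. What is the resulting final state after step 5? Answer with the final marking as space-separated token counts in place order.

(re-executing from step 2 with the substitution; state before step 2: [2 2 1])
2 | fire T2 | [3 1 1]
3 | fire T2 | [4 0 1]
4 | fire T2 | [4 0 1]
5 | fire T2 | [4 0 1]

4 0 1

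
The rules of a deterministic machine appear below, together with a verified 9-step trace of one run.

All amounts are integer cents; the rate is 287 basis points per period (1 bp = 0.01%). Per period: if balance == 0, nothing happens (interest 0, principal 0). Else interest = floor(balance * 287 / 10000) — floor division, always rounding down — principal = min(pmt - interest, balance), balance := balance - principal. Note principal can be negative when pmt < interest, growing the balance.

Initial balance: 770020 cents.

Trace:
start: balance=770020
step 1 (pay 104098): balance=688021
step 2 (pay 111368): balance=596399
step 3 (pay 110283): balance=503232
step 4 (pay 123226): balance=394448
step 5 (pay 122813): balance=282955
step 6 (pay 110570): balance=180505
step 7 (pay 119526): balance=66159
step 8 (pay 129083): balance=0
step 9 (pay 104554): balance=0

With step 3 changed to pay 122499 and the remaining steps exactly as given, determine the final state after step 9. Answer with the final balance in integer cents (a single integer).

0

(re-executing from step 3 with the substitution; state before step 3: balance=596399)
step 3 (pay 122499): balance=491016
step 4 (pay 123226): balance=381882
step 5 (pay 122813): balance=270029
step 6 (pay 110570): balance=167208
step 7 (pay 119526): balance=52480
step 8 (pay 129083): balance=0
step 9 (pay 104554): balance=0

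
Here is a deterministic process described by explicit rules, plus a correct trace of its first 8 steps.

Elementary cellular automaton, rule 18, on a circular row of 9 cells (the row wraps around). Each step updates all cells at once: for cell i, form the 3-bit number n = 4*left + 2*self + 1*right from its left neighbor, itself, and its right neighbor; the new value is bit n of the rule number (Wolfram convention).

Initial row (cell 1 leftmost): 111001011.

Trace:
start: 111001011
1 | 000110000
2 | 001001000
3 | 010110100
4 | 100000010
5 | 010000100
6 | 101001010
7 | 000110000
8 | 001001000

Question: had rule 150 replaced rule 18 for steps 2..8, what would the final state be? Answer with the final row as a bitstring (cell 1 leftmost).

110000110

(re-executing steps 2..8 under rule 150; state before step 2: 000110000)
2 | 001001000
3 | 011111100
4 | 101111010
5 | 100110010
6 | 111001110
7 | 010110100
8 | 110000110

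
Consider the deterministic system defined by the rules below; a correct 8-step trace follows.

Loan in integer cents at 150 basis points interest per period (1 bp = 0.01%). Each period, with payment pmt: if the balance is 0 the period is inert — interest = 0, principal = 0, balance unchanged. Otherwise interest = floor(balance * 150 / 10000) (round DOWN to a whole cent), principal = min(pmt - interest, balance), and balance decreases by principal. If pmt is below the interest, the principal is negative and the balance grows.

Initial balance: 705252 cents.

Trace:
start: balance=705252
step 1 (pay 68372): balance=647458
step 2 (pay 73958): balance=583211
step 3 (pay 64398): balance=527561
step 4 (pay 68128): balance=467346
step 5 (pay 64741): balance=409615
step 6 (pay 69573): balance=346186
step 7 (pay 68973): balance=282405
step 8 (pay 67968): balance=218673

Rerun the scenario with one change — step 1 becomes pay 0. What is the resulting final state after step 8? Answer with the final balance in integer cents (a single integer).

(re-executing from step 1 with the substitution; state before step 1: balance=705252)
step 1 (pay 0): balance=715830
step 2 (pay 73958): balance=652609
step 3 (pay 64398): balance=598000
step 4 (pay 68128): balance=538842
step 5 (pay 64741): balance=482183
step 6 (pay 69573): balance=419842
step 7 (pay 68973): balance=357166
step 8 (pay 67968): balance=294555

294555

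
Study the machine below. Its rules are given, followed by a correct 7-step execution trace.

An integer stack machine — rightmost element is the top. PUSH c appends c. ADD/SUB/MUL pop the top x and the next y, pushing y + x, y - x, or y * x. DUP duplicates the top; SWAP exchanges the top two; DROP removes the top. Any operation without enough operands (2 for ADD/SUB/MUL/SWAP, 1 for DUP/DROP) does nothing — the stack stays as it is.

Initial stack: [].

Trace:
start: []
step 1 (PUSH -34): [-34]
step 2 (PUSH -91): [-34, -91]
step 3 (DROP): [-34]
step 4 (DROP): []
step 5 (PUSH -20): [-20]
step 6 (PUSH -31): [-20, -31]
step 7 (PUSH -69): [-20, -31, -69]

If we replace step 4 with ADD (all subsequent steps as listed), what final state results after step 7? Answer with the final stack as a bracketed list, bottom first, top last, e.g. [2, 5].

[-34, -20, -31, -69]

(re-executing from step 4 with the substitution; state before step 4: [-34])
step 4 (ADD): [-34]
step 5 (PUSH -20): [-34, -20]
step 6 (PUSH -31): [-34, -20, -31]
step 7 (PUSH -69): [-34, -20, -31, -69]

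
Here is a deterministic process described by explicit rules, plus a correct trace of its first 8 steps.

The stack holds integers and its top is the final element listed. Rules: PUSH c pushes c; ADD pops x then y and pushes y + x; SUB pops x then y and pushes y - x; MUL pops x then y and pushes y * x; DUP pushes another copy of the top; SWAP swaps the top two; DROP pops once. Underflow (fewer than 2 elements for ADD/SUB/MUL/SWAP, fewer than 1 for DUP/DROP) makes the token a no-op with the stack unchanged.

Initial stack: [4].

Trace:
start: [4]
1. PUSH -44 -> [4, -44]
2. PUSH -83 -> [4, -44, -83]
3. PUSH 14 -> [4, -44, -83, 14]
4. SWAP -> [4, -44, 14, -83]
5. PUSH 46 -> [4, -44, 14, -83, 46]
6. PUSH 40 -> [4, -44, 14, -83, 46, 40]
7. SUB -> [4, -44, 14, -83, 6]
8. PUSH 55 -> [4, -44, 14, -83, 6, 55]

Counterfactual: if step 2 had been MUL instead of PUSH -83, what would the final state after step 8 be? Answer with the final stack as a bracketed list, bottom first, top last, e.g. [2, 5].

[14, -176, 6, 55]

(re-executing from step 2 with the substitution; state before step 2: [4, -44])
2. MUL -> [-176]
3. PUSH 14 -> [-176, 14]
4. SWAP -> [14, -176]
5. PUSH 46 -> [14, -176, 46]
6. PUSH 40 -> [14, -176, 46, 40]
7. SUB -> [14, -176, 6]
8. PUSH 55 -> [14, -176, 6, 55]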